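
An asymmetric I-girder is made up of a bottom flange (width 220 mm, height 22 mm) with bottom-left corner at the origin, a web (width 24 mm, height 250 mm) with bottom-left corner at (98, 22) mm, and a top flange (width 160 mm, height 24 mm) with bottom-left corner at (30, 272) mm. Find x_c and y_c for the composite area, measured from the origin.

Part | A | x̄ᵢ | ȳᵢ | A·x̄ᵢ | A·ȳᵢ
bottom flange | 4840.00 | 110.00 | 11.00 | 532400.00 | 53240.00
web | 6000.00 | 110.00 | 147.00 | 660000.00 | 882000.00
top flange | 3840.00 | 110.00 | 284.00 | 422400.00 | 1090560.00
Σ | 14680.00 |  |  | 1614800.00 | 2025800.00
x_c = 1614800.00 / 14680.00 = 110.00 mm
y_c = 2025800.00 / 14680.00 = 138.00 mm

x_c = 110.00 mm, y_c = 138.00 mm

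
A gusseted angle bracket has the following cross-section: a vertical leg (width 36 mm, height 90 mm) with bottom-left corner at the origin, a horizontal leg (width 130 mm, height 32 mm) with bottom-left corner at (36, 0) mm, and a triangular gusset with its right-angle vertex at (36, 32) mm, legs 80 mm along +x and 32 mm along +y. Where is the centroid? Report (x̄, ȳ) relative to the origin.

vertical leg: A = 36 × 90 = 3240.00, centroid at (18.00, 45.00).
horizontal leg: A = 130 × 32 = 4160.00, centroid at (101.00, 16.00).
gusset: A = ½·80·32 = 1280.00, centroid at (62.67, 42.67).
ΣA = 8680.00 mm²
ΣAx̄ = (3240.00)(18.00) + (4160.00)(101.00) + (1280.00)(62.67) = 558693.33 mm³
ΣAȳ = (3240.00)(45.00) + (4160.00)(16.00) + (1280.00)(42.67) = 266973.33 mm³
x̄ = 558693.33 / 8680.00 = 64.37 mm
ȳ = 266973.33 / 8680.00 = 30.76 mm

x̄ = 64.37 mm, ȳ = 30.76 mm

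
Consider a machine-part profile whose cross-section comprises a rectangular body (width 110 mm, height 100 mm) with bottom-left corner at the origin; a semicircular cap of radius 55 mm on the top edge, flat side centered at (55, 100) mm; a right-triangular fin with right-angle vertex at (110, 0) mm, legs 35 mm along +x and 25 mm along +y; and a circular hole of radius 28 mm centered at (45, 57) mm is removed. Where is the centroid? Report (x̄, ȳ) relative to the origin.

rectangular body: A = 110 × 100 = 11000.00, centroid at (55.00, 50.00).
semicircular top: A = ½π·55² = 4751.66, centroid at (55.00, 123.34).
triangular fin: A = ½·35·25 = 437.50, centroid at (121.67, 8.33).
hole: A = −π·28² = -2463.01, centroid at (45.00, 57.00).
ΣA = 13726.15 mm²
ΣAx̄ = (11000.00)(55.00) + (4751.66)(55.00) + (437.50)(121.67) + (-2463.01)(45.00) = 808735.02 mm³
ΣAȳ = (11000.00)(50.00) + (4751.66)(123.34) + (437.50)(8.33) + (-2463.01)(57.00) = 999336.90 mm³
x̄ = 808735.02 / 13726.15 = 58.92 mm
ȳ = 999336.90 / 13726.15 = 72.81 mm

x̄ = 58.92 mm, ȳ = 72.81 mm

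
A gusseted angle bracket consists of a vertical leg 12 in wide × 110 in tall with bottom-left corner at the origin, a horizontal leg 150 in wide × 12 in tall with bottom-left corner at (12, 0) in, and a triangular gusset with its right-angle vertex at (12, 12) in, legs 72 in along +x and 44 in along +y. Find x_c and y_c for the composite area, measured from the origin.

x_c = 47.10 in, y_c = 26.71 in

vertical leg: A = 12 × 110 = 1320.00, centroid at (6.00, 55.00).
horizontal leg: A = 150 × 12 = 1800.00, centroid at (87.00, 6.00).
gusset: A = ½·72·44 = 1584.00, centroid at (36.00, 26.67).
ΣA = 4704.00 in², ΣAx_c = 221544.00 in³, ΣAy_c = 125640.00 in³.
x_c = 221544.00/4704.00 = 47.10 in; y_c = 125640.00/4704.00 = 26.71 in.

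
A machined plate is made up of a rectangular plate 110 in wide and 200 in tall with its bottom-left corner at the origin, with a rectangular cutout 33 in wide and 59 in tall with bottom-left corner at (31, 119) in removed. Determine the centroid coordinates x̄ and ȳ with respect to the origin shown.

x̄ = 55.73 in, ȳ = 95.29 in

plate: A = 110 × 200 = 22000.00, centroid at (55.00, 100.00).
hole: A = −(33 × 59) = -1947.00, centroid at (47.50, 148.50).
ΣA = 20053.00 in², ΣAx̄ = 1117517.50 in³, ΣAȳ = 1910870.50 in³.
x̄ = 1117517.50/20053.00 = 55.73 in; ȳ = 1910870.50/20053.00 = 95.29 in.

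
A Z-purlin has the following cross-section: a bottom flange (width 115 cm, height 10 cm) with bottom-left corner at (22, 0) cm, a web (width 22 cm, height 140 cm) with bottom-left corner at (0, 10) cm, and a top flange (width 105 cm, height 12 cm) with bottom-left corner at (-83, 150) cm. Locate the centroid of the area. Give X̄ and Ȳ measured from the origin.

X̄ = 15.82 cm, Ȳ = 81.73 cm

bottom flange: A = 115 × 10 = 1150.00, centroid at (79.50, 5.00).
web: A = 22 × 140 = 3080.00, centroid at (11.00, 80.00).
top flange: A = 105 × 12 = 1260.00, centroid at (-30.50, 156.00).
ΣA = 5490.00 cm²
ΣAX̄ = (1150.00)(79.50) + (3080.00)(11.00) + (1260.00)(-30.50) = 86875.00 cm³
ΣAȲ = (1150.00)(5.00) + (3080.00)(80.00) + (1260.00)(156.00) = 448710.00 cm³
X̄ = 86875.00 / 5490.00 = 15.82 cm
Ȳ = 448710.00 / 5490.00 = 81.73 cm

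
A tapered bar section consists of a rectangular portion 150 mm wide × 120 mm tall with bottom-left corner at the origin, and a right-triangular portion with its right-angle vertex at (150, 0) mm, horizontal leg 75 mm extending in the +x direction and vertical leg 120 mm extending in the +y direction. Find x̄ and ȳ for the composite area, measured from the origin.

rectangular portion: A = 150 × 120 = 18000.00, centroid at (75.00, 60.00).
triangular portion: A = ½·75·120 = 4500.00, centroid at (175.00, 40.00).
ΣA = 22500.00 mm², ΣAx̄ = 2137500.00 mm³, ΣAȳ = 1260000.00 mm³.
x̄ = 2137500.00/22500.00 = 95.00 mm; ȳ = 1260000.00/22500.00 = 56.00 mm.

x̄ = 95.00 mm, ȳ = 56.00 mm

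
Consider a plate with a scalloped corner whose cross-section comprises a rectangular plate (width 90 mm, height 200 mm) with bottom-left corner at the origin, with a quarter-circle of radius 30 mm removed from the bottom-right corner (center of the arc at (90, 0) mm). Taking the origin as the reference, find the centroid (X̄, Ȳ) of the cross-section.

Part | A | x̄ᵢ | ȳᵢ | A·x̄ᵢ | A·ȳᵢ
plate | 18000.00 | 45.00 | 100.00 | 810000.00 | 1800000.00
removed quarter-circle | -706.86 | 77.27 | 12.73 | -54617.25 | -9000.00
Σ | 17293.14 |  |  | 755382.75 | 1791000.00
X̄ = 755382.75 / 17293.14 = 43.68 mm
Ȳ = 1791000.00 / 17293.14 = 103.57 mm

X̄ = 43.68 mm, Ȳ = 103.57 mm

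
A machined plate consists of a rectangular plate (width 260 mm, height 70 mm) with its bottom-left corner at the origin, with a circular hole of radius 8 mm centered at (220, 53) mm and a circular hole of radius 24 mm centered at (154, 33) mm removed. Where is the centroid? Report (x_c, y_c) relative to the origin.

x_c = 126.20 mm, y_c = 35.00 mm

plate: A = 260 × 70 = 18200.00, centroid at (130.00, 35.00).
hole 1: A = −π·8² = -201.06, centroid at (220.00, 53.00).
hole 2: A = −π·24² = -1809.56, centroid at (154.00, 33.00).
ΣA = 16189.38 mm²
ΣAx_c = (18200.00)(130.00) + (-201.06)(220.00) + (-1809.56)(154.00) = 2043094.54 mm³
ΣAy_c = (18200.00)(35.00) + (-201.06)(53.00) + (-1809.56)(33.00) = 566628.32 mm³
x_c = 2043094.54 / 16189.38 = 126.20 mm
y_c = 566628.32 / 16189.38 = 35.00 mm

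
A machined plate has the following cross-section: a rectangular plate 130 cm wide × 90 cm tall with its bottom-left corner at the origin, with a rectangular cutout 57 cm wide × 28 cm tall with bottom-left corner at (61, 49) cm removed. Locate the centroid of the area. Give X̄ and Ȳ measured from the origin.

Part | A | x̄ᵢ | ȳᵢ | A·x̄ᵢ | A·ȳᵢ
plate | 11700.00 | 65.00 | 45.00 | 760500.00 | 526500.00
hole | -1596.00 | 89.50 | 63.00 | -142842.00 | -100548.00
Σ | 10104.00 |  |  | 617658.00 | 425952.00
X̄ = 617658.00 / 10104.00 = 61.13 cm
Ȳ = 425952.00 / 10104.00 = 42.16 cm

X̄ = 61.13 cm, Ȳ = 42.16 cm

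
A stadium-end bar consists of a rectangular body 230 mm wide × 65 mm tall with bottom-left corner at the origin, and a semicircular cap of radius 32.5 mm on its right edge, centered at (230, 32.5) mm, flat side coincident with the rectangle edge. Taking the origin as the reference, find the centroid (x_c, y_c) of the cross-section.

x_c = 127.87 mm, y_c = 32.50 mm

rectangular body: A = 230 × 65 = 14950.00, centroid at (115.00, 32.50).
semicircular end: A = ½π·32.5² = 1659.15, centroid at (243.79, 32.50).
ΣA = 16609.15 mm²
ΣAx_c = (14950.00)(115.00) + (1659.15)(243.79) = 2123740.75 mm³
ΣAy_c = (14950.00)(32.50) + (1659.15)(32.50) = 539797.49 mm³
x_c = 2123740.75 / 16609.15 = 127.87 mm
y_c = 539797.49 / 16609.15 = 32.50 mm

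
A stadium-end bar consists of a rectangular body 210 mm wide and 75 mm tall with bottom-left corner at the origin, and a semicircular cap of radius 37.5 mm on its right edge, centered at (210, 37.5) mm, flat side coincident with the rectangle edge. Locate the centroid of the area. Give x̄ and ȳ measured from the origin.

x̄ = 119.87 mm, ȳ = 37.50 mm

Part | A | x̄ᵢ | ȳᵢ | A·x̄ᵢ | A·ȳᵢ
rectangular body | 15750.00 | 105.00 | 37.50 | 1653750.00 | 590625.00
semicircular end | 2208.93 | 225.92 | 37.50 | 499032.04 | 82834.96
Σ | 17958.93 |  |  | 2152782.04 | 673459.96
x̄ = 2152782.04 / 17958.93 = 119.87 mm
ȳ = 673459.96 / 17958.93 = 37.50 mm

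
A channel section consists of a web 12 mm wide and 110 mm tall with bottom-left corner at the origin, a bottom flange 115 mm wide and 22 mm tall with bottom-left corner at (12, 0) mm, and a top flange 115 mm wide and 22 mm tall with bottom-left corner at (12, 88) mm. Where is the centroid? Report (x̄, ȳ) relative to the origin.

x̄ = 56.36 mm, ȳ = 55.00 mm

web: A = 12 × 110 = 1320.00, centroid at (6.00, 55.00).
bottom flange: A = 115 × 22 = 2530.00, centroid at (69.50, 11.00).
top flange: A = 115 × 22 = 2530.00, centroid at (69.50, 99.00).
ΣA = 6380.00 mm²
ΣAx̄ = (1320.00)(6.00) + (2530.00)(69.50) + (2530.00)(69.50) = 359590.00 mm³
ΣAȳ = (1320.00)(55.00) + (2530.00)(11.00) + (2530.00)(99.00) = 350900.00 mm³
x̄ = 359590.00 / 6380.00 = 56.36 mm
ȳ = 350900.00 / 6380.00 = 55.00 mm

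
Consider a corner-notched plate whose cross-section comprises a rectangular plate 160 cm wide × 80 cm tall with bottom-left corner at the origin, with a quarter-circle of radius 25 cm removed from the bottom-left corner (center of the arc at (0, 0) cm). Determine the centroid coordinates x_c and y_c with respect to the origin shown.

plate: A = 160 × 80 = 12800.00, centroid at (80.00, 40.00).
removed quarter-circle: A = −¼π·25² = -490.87, centroid at (10.61, 10.61).
ΣA = 12309.13 cm², ΣAx_c = 1018791.67 cm³, ΣAy_c = 506791.67 cm³.
x_c = 1018791.67/12309.13 = 82.77 cm; y_c = 506791.67/12309.13 = 41.17 cm.

x_c = 82.77 cm, y_c = 41.17 cm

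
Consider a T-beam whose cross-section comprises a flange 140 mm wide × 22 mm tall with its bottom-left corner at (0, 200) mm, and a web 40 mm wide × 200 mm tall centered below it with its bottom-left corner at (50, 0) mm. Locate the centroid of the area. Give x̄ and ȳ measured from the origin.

web: A = 40 × 200 = 8000.00, centroid at (70.00, 100.00).
flange: A = 140 × 22 = 3080.00, centroid at (70.00, 211.00).
ΣA = 11080.00 mm², ΣAx̄ = 775600.00 mm³, ΣAȳ = 1449880.00 mm³.
x̄ = 775600.00/11080.00 = 70.00 mm; ȳ = 1449880.00/11080.00 = 130.86 mm.

x̄ = 70.00 mm, ȳ = 130.86 mm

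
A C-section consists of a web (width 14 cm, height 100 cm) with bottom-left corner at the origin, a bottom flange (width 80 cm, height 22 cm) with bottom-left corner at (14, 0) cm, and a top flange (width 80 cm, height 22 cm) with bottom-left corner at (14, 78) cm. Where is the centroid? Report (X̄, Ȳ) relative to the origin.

Part | A | x̄ᵢ | ȳᵢ | A·x̄ᵢ | A·ȳᵢ
web | 1400.00 | 7.00 | 50.00 | 9800.00 | 70000.00
bottom flange | 1760.00 | 54.00 | 11.00 | 95040.00 | 19360.00
top flange | 1760.00 | 54.00 | 89.00 | 95040.00 | 156640.00
Σ | 4920.00 |  |  | 199880.00 | 246000.00
X̄ = 199880.00 / 4920.00 = 40.63 cm
Ȳ = 246000.00 / 4920.00 = 50.00 cm

X̄ = 40.63 cm, Ȳ = 50.00 cm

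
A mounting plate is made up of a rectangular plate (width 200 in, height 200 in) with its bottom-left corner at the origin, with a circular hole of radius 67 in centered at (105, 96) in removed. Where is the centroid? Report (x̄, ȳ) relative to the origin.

Part | A | x̄ᵢ | ȳᵢ | A·x̄ᵢ | A·ȳᵢ
plate | 40000.00 | 100.00 | 100.00 | 4000000.00 | 4000000.00
hole | -14102.61 | 105.00 | 96.00 | -1480773.99 | -1353850.50
Σ | 25897.39 |  |  | 2519226.01 | 2646149.50
x̄ = 2519226.01 / 25897.39 = 97.28 in
ȳ = 2646149.50 / 25897.39 = 102.18 in

x̄ = 97.28 in, ȳ = 102.18 in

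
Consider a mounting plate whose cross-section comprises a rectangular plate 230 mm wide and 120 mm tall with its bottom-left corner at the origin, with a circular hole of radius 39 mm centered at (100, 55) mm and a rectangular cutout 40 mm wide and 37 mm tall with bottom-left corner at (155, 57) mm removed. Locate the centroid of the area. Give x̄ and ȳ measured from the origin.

x̄ = 114.20 mm, ȳ = 60.04 mm

plate: A = 230 × 120 = 27600.00, centroid at (115.00, 60.00).
hole 1: A = −π·39² = -4778.36, centroid at (100.00, 55.00).
hole 2: A = −(40 × 37) = -1480.00, centroid at (175.00, 75.50).
ΣA = 21341.64 mm²
ΣAx̄ = (27600.00)(115.00) + (-4778.36)(100.00) + (-1480.00)(175.00) = 2437163.76 mm³
ΣAȳ = (27600.00)(60.00) + (-4778.36)(55.00) + (-1480.00)(75.50) = 1281450.07 mm³
x̄ = 2437163.76 / 21341.64 = 114.20 mm
ȳ = 1281450.07 / 21341.64 = 60.04 mm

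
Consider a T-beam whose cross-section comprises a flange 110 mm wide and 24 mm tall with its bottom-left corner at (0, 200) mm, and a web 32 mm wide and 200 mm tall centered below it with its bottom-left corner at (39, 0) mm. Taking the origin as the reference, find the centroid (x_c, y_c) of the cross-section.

x_c = 55.00 mm, y_c = 132.71 mm

web: A = 32 × 200 = 6400.00, centroid at (55.00, 100.00).
flange: A = 110 × 24 = 2640.00, centroid at (55.00, 212.00).
ΣA = 9040.00 mm²
ΣAx_c = (6400.00)(55.00) + (2640.00)(55.00) = 497200.00 mm³
ΣAy_c = (6400.00)(100.00) + (2640.00)(212.00) = 1199680.00 mm³
x_c = 497200.00 / 9040.00 = 55.00 mm
y_c = 1199680.00 / 9040.00 = 132.71 mm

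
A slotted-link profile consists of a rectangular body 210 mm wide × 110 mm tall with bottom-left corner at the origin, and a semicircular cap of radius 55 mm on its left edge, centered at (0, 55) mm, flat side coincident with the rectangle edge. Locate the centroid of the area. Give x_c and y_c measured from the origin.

x_c = 83.10 mm, y_c = 55.00 mm

Part | A | x̄ᵢ | ȳᵢ | A·x̄ᵢ | A·ȳᵢ
rectangular body | 23100.00 | 105.00 | 55.00 | 2425500.00 | 1270500.00
semicircular end | 4751.66 | -23.34 | 55.00 | -110916.67 | 261341.24
Σ | 27851.66 |  |  | 2314583.33 | 1531841.24
x_c = 2314583.33 / 27851.66 = 83.10 mm
y_c = 1531841.24 / 27851.66 = 55.00 mm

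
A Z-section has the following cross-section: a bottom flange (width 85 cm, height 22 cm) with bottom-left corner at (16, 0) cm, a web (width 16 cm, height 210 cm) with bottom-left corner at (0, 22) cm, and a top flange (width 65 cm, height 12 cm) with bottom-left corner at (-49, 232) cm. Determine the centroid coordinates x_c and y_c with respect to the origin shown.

bottom flange: A = 85 × 22 = 1870.00, centroid at (58.50, 11.00).
web: A = 16 × 210 = 3360.00, centroid at (8.00, 127.00).
top flange: A = 65 × 12 = 780.00, centroid at (-16.50, 238.00).
ΣA = 6010.00 cm²
ΣAx_c = (1870.00)(58.50) + (3360.00)(8.00) + (780.00)(-16.50) = 123405.00 cm³
ΣAy_c = (1870.00)(11.00) + (3360.00)(127.00) + (780.00)(238.00) = 632930.00 cm³
x_c = 123405.00 / 6010.00 = 20.53 cm
y_c = 632930.00 / 6010.00 = 105.31 cm

x_c = 20.53 cm, y_c = 105.31 cm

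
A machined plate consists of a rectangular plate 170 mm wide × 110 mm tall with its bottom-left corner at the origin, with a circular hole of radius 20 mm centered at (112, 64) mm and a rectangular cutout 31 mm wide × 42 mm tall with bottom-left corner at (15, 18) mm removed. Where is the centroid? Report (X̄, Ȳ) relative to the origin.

X̄ = 87.29 mm, Ȳ = 55.59 mm

plate: A = 170 × 110 = 18700.00, centroid at (85.00, 55.00).
hole 1: A = −π·20² = -1256.64, centroid at (112.00, 64.00).
hole 2: A = −(31 × 42) = -1302.00, centroid at (30.50, 39.00).
ΣA = 16141.36 mm², ΣAX̄ = 1409045.65 mm³, ΣAȲ = 897297.23 mm³.
X̄ = 1409045.65/16141.36 = 87.29 mm; Ȳ = 897297.23/16141.36 = 55.59 mm.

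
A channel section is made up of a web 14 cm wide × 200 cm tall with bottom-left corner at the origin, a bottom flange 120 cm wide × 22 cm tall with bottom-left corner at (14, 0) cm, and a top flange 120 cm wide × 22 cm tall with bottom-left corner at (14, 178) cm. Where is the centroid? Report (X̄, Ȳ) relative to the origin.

X̄ = 50.78 cm, Ȳ = 100.00 cm

web: A = 14 × 200 = 2800.00, centroid at (7.00, 100.00).
bottom flange: A = 120 × 22 = 2640.00, centroid at (74.00, 11.00).
top flange: A = 120 × 22 = 2640.00, centroid at (74.00, 189.00).
ΣA = 8080.00 cm²
ΣAX̄ = (2800.00)(7.00) + (2640.00)(74.00) + (2640.00)(74.00) = 410320.00 cm³
ΣAȲ = (2800.00)(100.00) + (2640.00)(11.00) + (2640.00)(189.00) = 808000.00 cm³
X̄ = 410320.00 / 8080.00 = 50.78 cm
Ȳ = 808000.00 / 8080.00 = 100.00 cm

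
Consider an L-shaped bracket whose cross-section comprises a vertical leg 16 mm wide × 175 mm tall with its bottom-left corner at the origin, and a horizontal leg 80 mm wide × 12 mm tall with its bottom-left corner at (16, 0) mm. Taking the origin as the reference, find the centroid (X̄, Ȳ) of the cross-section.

X̄ = 20.26 mm, Ȳ = 66.69 mm

vertical leg: A = 16 × 175 = 2800.00, centroid at (8.00, 87.50).
horizontal leg: A = 80 × 12 = 960.00, centroid at (56.00, 6.00).
ΣA = 3760.00 mm², ΣAX̄ = 76160.00 mm³, ΣAȲ = 250760.00 mm³.
X̄ = 76160.00/3760.00 = 20.26 mm; Ȳ = 250760.00/3760.00 = 66.69 mm.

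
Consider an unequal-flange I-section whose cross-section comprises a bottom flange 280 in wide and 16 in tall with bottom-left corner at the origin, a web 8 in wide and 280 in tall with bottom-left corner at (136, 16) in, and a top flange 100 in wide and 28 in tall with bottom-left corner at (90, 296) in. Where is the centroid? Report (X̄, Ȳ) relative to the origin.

bottom flange: A = 280 × 16 = 4480.00, centroid at (140.00, 8.00).
web: A = 8 × 280 = 2240.00, centroid at (140.00, 156.00).
top flange: A = 100 × 28 = 2800.00, centroid at (140.00, 310.00).
ΣA = 9520.00 in², ΣAX̄ = 1332800.00 in³, ΣAȲ = 1253280.00 in³.
X̄ = 1332800.00/9520.00 = 140.00 in; Ȳ = 1253280.00/9520.00 = 131.65 in.

X̄ = 140.00 in, Ȳ = 131.65 in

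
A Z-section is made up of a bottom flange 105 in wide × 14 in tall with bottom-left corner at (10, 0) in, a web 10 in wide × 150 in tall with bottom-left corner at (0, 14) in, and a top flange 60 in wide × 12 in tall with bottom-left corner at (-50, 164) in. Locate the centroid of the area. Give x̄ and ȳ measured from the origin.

x̄ = 23.03 in, ȳ = 72.14 in

bottom flange: A = 105 × 14 = 1470.00, centroid at (62.50, 7.00).
web: A = 10 × 150 = 1500.00, centroid at (5.00, 89.00).
top flange: A = 60 × 12 = 720.00, centroid at (-20.00, 170.00).
ΣA = 3690.00 in²
ΣAx̄ = (1470.00)(62.50) + (1500.00)(5.00) + (720.00)(-20.00) = 84975.00 in³
ΣAȳ = (1470.00)(7.00) + (1500.00)(89.00) + (720.00)(170.00) = 266190.00 in³
x̄ = 84975.00 / 3690.00 = 23.03 in
ȳ = 266190.00 / 3690.00 = 72.14 in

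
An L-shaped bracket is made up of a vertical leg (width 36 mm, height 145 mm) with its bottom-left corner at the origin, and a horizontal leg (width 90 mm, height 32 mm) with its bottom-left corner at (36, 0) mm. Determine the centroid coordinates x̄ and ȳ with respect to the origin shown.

x̄ = 40.40 mm, ȳ = 52.41 mm

Part | A | x̄ᵢ | ȳᵢ | A·x̄ᵢ | A·ȳᵢ
vertical leg | 5220.00 | 18.00 | 72.50 | 93960.00 | 378450.00
horizontal leg | 2880.00 | 81.00 | 16.00 | 233280.00 | 46080.00
Σ | 8100.00 |  |  | 327240.00 | 424530.00
x̄ = 327240.00 / 8100.00 = 40.40 mm
ȳ = 424530.00 / 8100.00 = 52.41 mm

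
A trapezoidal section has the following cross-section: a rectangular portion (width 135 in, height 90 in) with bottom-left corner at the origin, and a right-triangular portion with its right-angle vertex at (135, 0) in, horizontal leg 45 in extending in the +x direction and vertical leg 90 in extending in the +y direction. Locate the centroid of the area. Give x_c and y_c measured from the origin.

x_c = 79.29 in, y_c = 42.86 in

Part | A | x̄ᵢ | ȳᵢ | A·x̄ᵢ | A·ȳᵢ
rectangular portion | 12150.00 | 67.50 | 45.00 | 820125.00 | 546750.00
triangular portion | 2025.00 | 150.00 | 30.00 | 303750.00 | 60750.00
Σ | 14175.00 |  |  | 1123875.00 | 607500.00
x_c = 1123875.00 / 14175.00 = 79.29 in
y_c = 607500.00 / 14175.00 = 42.86 in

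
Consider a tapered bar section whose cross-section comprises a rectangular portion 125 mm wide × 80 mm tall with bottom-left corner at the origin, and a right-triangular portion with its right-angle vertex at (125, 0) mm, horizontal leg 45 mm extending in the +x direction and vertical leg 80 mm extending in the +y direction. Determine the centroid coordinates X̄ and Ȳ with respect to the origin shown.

rectangular portion: A = 125 × 80 = 10000.00, centroid at (62.50, 40.00).
triangular portion: A = ½·45·80 = 1800.00, centroid at (140.00, 26.67).
ΣA = 11800.00 mm²
ΣAX̄ = (10000.00)(62.50) + (1800.00)(140.00) = 877000.00 mm³
ΣAȲ = (10000.00)(40.00) + (1800.00)(26.67) = 448000.00 mm³
X̄ = 877000.00 / 11800.00 = 74.32 mm
Ȳ = 448000.00 / 11800.00 = 37.97 mm

X̄ = 74.32 mm, Ȳ = 37.97 mm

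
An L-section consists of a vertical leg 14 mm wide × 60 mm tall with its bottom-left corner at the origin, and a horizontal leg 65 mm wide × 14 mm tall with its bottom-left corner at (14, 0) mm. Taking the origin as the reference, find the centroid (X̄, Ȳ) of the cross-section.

X̄ = 27.54 mm, Ȳ = 18.04 mm

Part | A | x̄ᵢ | ȳᵢ | A·x̄ᵢ | A·ȳᵢ
vertical leg | 840.00 | 7.00 | 30.00 | 5880.00 | 25200.00
horizontal leg | 910.00 | 46.50 | 7.00 | 42315.00 | 6370.00
Σ | 1750.00 |  |  | 48195.00 | 31570.00
X̄ = 48195.00 / 1750.00 = 27.54 mm
Ȳ = 31570.00 / 1750.00 = 18.04 mm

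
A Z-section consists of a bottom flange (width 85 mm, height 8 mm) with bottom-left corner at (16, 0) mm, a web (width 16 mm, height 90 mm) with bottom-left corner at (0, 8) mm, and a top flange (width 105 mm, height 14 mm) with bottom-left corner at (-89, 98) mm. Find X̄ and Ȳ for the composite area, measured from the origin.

bottom flange: A = 85 × 8 = 680.00, centroid at (58.50, 4.00).
web: A = 16 × 90 = 1440.00, centroid at (8.00, 53.00).
top flange: A = 105 × 14 = 1470.00, centroid at (-36.50, 105.00).
ΣA = 3590.00 mm², ΣAX̄ = -2355.00 mm³, ΣAȲ = 233390.00 mm³.
X̄ = -2355.00/3590.00 = -0.66 mm; Ȳ = 233390.00/3590.00 = 65.01 mm.

X̄ = -0.66 mm, Ȳ = 65.01 mm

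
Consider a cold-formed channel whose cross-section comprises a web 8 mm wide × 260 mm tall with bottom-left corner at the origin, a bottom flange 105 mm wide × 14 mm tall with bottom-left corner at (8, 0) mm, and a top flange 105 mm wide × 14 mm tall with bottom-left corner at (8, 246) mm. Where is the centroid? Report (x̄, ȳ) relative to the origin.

web: A = 8 × 260 = 2080.00, centroid at (4.00, 130.00).
bottom flange: A = 105 × 14 = 1470.00, centroid at (60.50, 7.00).
top flange: A = 105 × 14 = 1470.00, centroid at (60.50, 253.00).
ΣA = 5020.00 mm²
ΣAx̄ = (2080.00)(4.00) + (1470.00)(60.50) + (1470.00)(60.50) = 186190.00 mm³
ΣAȳ = (2080.00)(130.00) + (1470.00)(7.00) + (1470.00)(253.00) = 652600.00 mm³
x̄ = 186190.00 / 5020.00 = 37.09 mm
ȳ = 652600.00 / 5020.00 = 130.00 mm

x̄ = 37.09 mm, ȳ = 130.00 mm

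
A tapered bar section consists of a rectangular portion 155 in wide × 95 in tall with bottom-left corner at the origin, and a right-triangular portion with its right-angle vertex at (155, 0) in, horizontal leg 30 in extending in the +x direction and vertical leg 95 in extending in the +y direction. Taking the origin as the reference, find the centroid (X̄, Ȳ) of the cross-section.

X̄ = 85.22 in, Ȳ = 46.10 in

Part | A | x̄ᵢ | ȳᵢ | A·x̄ᵢ | A·ȳᵢ
rectangular portion | 14725.00 | 77.50 | 47.50 | 1141187.50 | 699437.50
triangular portion | 1425.00 | 165.00 | 31.67 | 235125.00 | 45125.00
Σ | 16150.00 |  |  | 1376312.50 | 744562.50
X̄ = 1376312.50 / 16150.00 = 85.22 in
Ȳ = 744562.50 / 16150.00 = 46.10 in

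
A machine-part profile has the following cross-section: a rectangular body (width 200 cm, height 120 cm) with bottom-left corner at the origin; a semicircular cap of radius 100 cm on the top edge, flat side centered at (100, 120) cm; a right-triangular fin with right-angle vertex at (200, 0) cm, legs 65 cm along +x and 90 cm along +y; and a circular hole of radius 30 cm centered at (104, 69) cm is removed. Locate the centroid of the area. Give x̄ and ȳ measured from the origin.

x̄ = 108.66 cm, ȳ = 97.58 cm

Part | A | x̄ᵢ | ȳᵢ | A·x̄ᵢ | A·ȳᵢ
rectangular body | 24000.00 | 100.00 | 60.00 | 2400000.00 | 1440000.00
semicircular top | 15707.96 | 100.00 | 162.44 | 1570796.33 | 2551622.26
triangular fin | 2925.00 | 221.67 | 30.00 | 648375.00 | 87750.00
hole | -2827.43 | 104.00 | 69.00 | -294053.07 | -195092.90
Σ | 39805.53 |  |  | 4325118.25 | 3884279.36
x̄ = 4325118.25 / 39805.53 = 108.66 cm
ȳ = 3884279.36 / 39805.53 = 97.58 cm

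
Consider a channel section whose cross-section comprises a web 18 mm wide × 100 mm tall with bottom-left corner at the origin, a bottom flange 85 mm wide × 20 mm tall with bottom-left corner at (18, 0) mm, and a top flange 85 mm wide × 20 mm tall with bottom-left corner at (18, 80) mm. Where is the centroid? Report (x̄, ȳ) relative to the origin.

web: A = 18 × 100 = 1800.00, centroid at (9.00, 50.00).
bottom flange: A = 85 × 20 = 1700.00, centroid at (60.50, 10.00).
top flange: A = 85 × 20 = 1700.00, centroid at (60.50, 90.00).
ΣA = 5200.00 mm², ΣAx̄ = 221900.00 mm³, ΣAȳ = 260000.00 mm³.
x̄ = 221900.00/5200.00 = 42.67 mm; ȳ = 260000.00/5200.00 = 50.00 mm.

x̄ = 42.67 mm, ȳ = 50.00 mm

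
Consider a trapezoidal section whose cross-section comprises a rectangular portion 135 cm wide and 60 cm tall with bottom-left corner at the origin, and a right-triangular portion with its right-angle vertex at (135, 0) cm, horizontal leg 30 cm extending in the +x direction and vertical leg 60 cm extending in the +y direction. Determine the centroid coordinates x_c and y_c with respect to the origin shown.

x_c = 75.25 cm, y_c = 29.00 cm

rectangular portion: A = 135 × 60 = 8100.00, centroid at (67.50, 30.00).
triangular portion: A = ½·30·60 = 900.00, centroid at (145.00, 20.00).
ΣA = 9000.00 cm²
ΣAx_c = (8100.00)(67.50) + (900.00)(145.00) = 677250.00 cm³
ΣAy_c = (8100.00)(30.00) + (900.00)(20.00) = 261000.00 cm³
x_c = 677250.00 / 9000.00 = 75.25 cm
y_c = 261000.00 / 9000.00 = 29.00 cm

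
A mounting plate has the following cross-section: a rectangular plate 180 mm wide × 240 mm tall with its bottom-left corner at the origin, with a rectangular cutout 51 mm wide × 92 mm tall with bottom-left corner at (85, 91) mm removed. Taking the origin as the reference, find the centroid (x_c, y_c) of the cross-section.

x_c = 87.50 mm, y_c = 117.93 mm

plate: A = 180 × 240 = 43200.00, centroid at (90.00, 120.00).
hole: A = −(51 × 92) = -4692.00, centroid at (110.50, 137.00).
ΣA = 38508.00 mm²
ΣAx_c = (43200.00)(90.00) + (-4692.00)(110.50) = 3369534.00 mm³
ΣAy_c = (43200.00)(120.00) + (-4692.00)(137.00) = 4541196.00 mm³
x_c = 3369534.00 / 38508.00 = 87.50 mm
y_c = 4541196.00 / 38508.00 = 117.93 mm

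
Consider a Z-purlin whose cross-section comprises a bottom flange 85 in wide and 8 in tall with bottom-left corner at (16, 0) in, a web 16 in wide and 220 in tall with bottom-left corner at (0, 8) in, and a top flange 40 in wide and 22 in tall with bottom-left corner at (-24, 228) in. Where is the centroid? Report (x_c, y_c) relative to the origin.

x_c = 12.68 in, y_c = 123.70 in

bottom flange: A = 85 × 8 = 680.00, centroid at (58.50, 4.00).
web: A = 16 × 220 = 3520.00, centroid at (8.00, 118.00).
top flange: A = 40 × 22 = 880.00, centroid at (-4.00, 239.00).
ΣA = 5080.00 in², ΣAx_c = 64420.00 in³, ΣAy_c = 628400.00 in³.
x_c = 64420.00/5080.00 = 12.68 in; y_c = 628400.00/5080.00 = 123.70 in.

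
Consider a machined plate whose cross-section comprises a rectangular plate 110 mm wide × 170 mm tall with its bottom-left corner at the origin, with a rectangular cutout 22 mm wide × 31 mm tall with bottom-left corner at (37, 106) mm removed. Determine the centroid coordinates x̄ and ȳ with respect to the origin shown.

Part | A | x̄ᵢ | ȳᵢ | A·x̄ᵢ | A·ȳᵢ
plate | 18700.00 | 55.00 | 85.00 | 1028500.00 | 1589500.00
hole | -682.00 | 48.00 | 121.50 | -32736.00 | -82863.00
Σ | 18018.00 |  |  | 995764.00 | 1506637.00
x̄ = 995764.00 / 18018.00 = 55.26 mm
ȳ = 1506637.00 / 18018.00 = 83.62 mm

x̄ = 55.26 mm, ȳ = 83.62 mm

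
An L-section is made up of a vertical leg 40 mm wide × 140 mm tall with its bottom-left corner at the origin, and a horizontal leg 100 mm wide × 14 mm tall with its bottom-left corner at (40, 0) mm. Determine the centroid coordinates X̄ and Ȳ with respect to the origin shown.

vertical leg: A = 40 × 140 = 5600.00, centroid at (20.00, 70.00).
horizontal leg: A = 100 × 14 = 1400.00, centroid at (90.00, 7.00).
ΣA = 7000.00 mm², ΣAX̄ = 238000.00 mm³, ΣAȲ = 401800.00 mm³.
X̄ = 238000.00/7000.00 = 34.00 mm; Ȳ = 401800.00/7000.00 = 57.40 mm.

X̄ = 34.00 mm, Ȳ = 57.40 mm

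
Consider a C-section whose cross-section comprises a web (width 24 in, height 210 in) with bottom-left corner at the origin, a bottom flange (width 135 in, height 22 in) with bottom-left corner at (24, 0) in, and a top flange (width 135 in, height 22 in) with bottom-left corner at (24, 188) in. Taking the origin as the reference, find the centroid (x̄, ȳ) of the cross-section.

Part | A | x̄ᵢ | ȳᵢ | A·x̄ᵢ | A·ȳᵢ
web | 5040.00 | 12.00 | 105.00 | 60480.00 | 529200.00
bottom flange | 2970.00 | 91.50 | 11.00 | 271755.00 | 32670.00
top flange | 2970.00 | 91.50 | 199.00 | 271755.00 | 591030.00
Σ | 10980.00 |  |  | 603990.00 | 1152900.00
x̄ = 603990.00 / 10980.00 = 55.01 in
ȳ = 1152900.00 / 10980.00 = 105.00 in

x̄ = 55.01 in, ȳ = 105.00 in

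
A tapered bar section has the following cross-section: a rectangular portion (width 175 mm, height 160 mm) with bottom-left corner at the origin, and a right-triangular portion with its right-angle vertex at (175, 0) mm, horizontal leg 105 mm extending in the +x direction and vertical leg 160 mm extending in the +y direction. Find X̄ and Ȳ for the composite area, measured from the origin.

Part | A | x̄ᵢ | ȳᵢ | A·x̄ᵢ | A·ȳᵢ
rectangular portion | 28000.00 | 87.50 | 80.00 | 2450000.00 | 2240000.00
triangular portion | 8400.00 | 210.00 | 53.33 | 1764000.00 | 448000.00
Σ | 36400.00 |  |  | 4214000.00 | 2688000.00
X̄ = 4214000.00 / 36400.00 = 115.77 mm
Ȳ = 2688000.00 / 36400.00 = 73.85 mm

X̄ = 115.77 mm, Ȳ = 73.85 mm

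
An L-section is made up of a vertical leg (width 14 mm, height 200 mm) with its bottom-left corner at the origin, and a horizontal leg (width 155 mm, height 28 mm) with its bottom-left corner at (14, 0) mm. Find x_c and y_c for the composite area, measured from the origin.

x_c = 58.36 mm, y_c = 47.73 mm

vertical leg: A = 14 × 200 = 2800.00, centroid at (7.00, 100.00).
horizontal leg: A = 155 × 28 = 4340.00, centroid at (91.50, 14.00).
ΣA = 7140.00 mm², ΣAx_c = 416710.00 mm³, ΣAy_c = 340760.00 mm³.
x_c = 416710.00/7140.00 = 58.36 mm; y_c = 340760.00/7140.00 = 47.73 mm.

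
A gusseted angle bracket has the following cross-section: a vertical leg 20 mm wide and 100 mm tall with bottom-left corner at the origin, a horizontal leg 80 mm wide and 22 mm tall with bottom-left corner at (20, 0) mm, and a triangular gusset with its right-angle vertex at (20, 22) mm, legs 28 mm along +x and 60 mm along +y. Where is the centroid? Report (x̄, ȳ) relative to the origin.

x̄ = 32.66 mm, ȳ = 33.62 mm

Part | A | x̄ᵢ | ȳᵢ | A·x̄ᵢ | A·ȳᵢ
vertical leg | 2000.00 | 10.00 | 50.00 | 20000.00 | 100000.00
horizontal leg | 1760.00 | 60.00 | 11.00 | 105600.00 | 19360.00
gusset | 840.00 | 29.33 | 42.00 | 24640.00 | 35280.00
Σ | 4600.00 |  |  | 150240.00 | 154640.00
x̄ = 150240.00 / 4600.00 = 32.66 mm
ȳ = 154640.00 / 4600.00 = 33.62 mm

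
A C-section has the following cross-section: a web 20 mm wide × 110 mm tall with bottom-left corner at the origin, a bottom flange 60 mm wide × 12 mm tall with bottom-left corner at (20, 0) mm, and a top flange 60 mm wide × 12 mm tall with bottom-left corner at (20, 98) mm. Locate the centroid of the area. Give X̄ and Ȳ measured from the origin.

web: A = 20 × 110 = 2200.00, centroid at (10.00, 55.00).
bottom flange: A = 60 × 12 = 720.00, centroid at (50.00, 6.00).
top flange: A = 60 × 12 = 720.00, centroid at (50.00, 104.00).
ΣA = 3640.00 mm²
ΣAX̄ = (2200.00)(10.00) + (720.00)(50.00) + (720.00)(50.00) = 94000.00 mm³
ΣAȲ = (2200.00)(55.00) + (720.00)(6.00) + (720.00)(104.00) = 200200.00 mm³
X̄ = 94000.00 / 3640.00 = 25.82 mm
Ȳ = 200200.00 / 3640.00 = 55.00 mm

X̄ = 25.82 mm, Ȳ = 55.00 mm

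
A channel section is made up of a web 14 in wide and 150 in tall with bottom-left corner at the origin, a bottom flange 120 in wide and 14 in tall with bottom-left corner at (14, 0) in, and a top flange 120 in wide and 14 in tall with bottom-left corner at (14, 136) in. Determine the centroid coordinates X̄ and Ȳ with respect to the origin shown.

Part | A | x̄ᵢ | ȳᵢ | A·x̄ᵢ | A·ȳᵢ
web | 2100.00 | 7.00 | 75.00 | 14700.00 | 157500.00
bottom flange | 1680.00 | 74.00 | 7.00 | 124320.00 | 11760.00
top flange | 1680.00 | 74.00 | 143.00 | 124320.00 | 240240.00
Σ | 5460.00 |  |  | 263340.00 | 409500.00
X̄ = 263340.00 / 5460.00 = 48.23 in
Ȳ = 409500.00 / 5460.00 = 75.00 in

X̄ = 48.23 in, Ȳ = 75.00 in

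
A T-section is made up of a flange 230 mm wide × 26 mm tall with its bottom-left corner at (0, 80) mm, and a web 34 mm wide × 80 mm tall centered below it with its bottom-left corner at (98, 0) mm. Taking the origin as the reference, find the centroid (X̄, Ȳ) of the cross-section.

web: A = 34 × 80 = 2720.00, centroid at (115.00, 40.00).
flange: A = 230 × 26 = 5980.00, centroid at (115.00, 93.00).
ΣA = 8700.00 mm², ΣAX̄ = 1000500.00 mm³, ΣAȲ = 664940.00 mm³.
X̄ = 1000500.00/8700.00 = 115.00 mm; Ȳ = 664940.00/8700.00 = 76.43 mm.

X̄ = 115.00 mm, Ȳ = 76.43 mm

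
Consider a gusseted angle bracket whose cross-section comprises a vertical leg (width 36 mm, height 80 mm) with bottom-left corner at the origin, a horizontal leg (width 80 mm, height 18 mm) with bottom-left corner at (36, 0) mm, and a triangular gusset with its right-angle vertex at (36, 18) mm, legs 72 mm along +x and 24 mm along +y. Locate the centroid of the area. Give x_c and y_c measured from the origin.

x_c = 41.11 mm, y_c = 29.06 mm

vertical leg: A = 36 × 80 = 2880.00, centroid at (18.00, 40.00).
horizontal leg: A = 80 × 18 = 1440.00, centroid at (76.00, 9.00).
gusset: A = ½·72·24 = 864.00, centroid at (60.00, 26.00).
ΣA = 5184.00 mm²
ΣAx_c = (2880.00)(18.00) + (1440.00)(76.00) + (864.00)(60.00) = 213120.00 mm³
ΣAy_c = (2880.00)(40.00) + (1440.00)(9.00) + (864.00)(26.00) = 150624.00 mm³
x_c = 213120.00 / 5184.00 = 41.11 mm
y_c = 150624.00 / 5184.00 = 29.06 mm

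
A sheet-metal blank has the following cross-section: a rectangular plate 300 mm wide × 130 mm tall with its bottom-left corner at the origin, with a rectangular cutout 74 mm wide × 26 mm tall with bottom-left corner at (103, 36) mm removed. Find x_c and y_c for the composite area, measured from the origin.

x_c = 150.52 mm, y_c = 65.83 mm

Part | A | x̄ᵢ | ȳᵢ | A·x̄ᵢ | A·ȳᵢ
plate | 39000.00 | 150.00 | 65.00 | 5850000.00 | 2535000.00
hole | -1924.00 | 140.00 | 49.00 | -269360.00 | -94276.00
Σ | 37076.00 |  |  | 5580640.00 | 2440724.00
x_c = 5580640.00 / 37076.00 = 150.52 mm
y_c = 2440724.00 / 37076.00 = 65.83 mm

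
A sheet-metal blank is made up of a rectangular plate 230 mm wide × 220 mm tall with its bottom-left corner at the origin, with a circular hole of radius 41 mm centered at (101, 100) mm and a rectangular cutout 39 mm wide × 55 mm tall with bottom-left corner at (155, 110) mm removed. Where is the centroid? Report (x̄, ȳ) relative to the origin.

x̄ = 113.76 mm, ȳ = 109.86 mm

Part | A | x̄ᵢ | ȳᵢ | A·x̄ᵢ | A·ȳᵢ
plate | 50600.00 | 115.00 | 110.00 | 5819000.00 | 5566000.00
hole 1 | -5281.02 | 101.00 | 100.00 | -533382.74 | -528101.73
hole 2 | -2145.00 | 174.50 | 137.50 | -374302.50 | -294937.50
Σ | 43173.98 |  |  | 4911314.76 | 4742960.77
x̄ = 4911314.76 / 43173.98 = 113.76 mm
ȳ = 4742960.77 / 43173.98 = 109.86 mm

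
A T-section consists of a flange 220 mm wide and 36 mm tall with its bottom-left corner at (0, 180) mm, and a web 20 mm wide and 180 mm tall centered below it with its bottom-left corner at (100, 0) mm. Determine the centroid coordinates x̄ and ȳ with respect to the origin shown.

x̄ = 110.00 mm, ȳ = 164.25 mm

web: A = 20 × 180 = 3600.00, centroid at (110.00, 90.00).
flange: A = 220 × 36 = 7920.00, centroid at (110.00, 198.00).
ΣA = 11520.00 mm², ΣAx̄ = 1267200.00 mm³, ΣAȳ = 1892160.00 mm³.
x̄ = 1267200.00/11520.00 = 110.00 mm; ȳ = 1892160.00/11520.00 = 164.25 mm.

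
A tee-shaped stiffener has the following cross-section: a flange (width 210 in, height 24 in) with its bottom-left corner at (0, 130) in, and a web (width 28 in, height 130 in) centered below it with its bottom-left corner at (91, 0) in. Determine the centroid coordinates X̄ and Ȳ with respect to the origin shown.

web: A = 28 × 130 = 3640.00, centroid at (105.00, 65.00).
flange: A = 210 × 24 = 5040.00, centroid at (105.00, 142.00).
ΣA = 8680.00 in², ΣAX̄ = 911400.00 in³, ΣAȲ = 952280.00 in³.
X̄ = 911400.00/8680.00 = 105.00 in; Ȳ = 952280.00/8680.00 = 109.71 in.

X̄ = 105.00 in, Ȳ = 109.71 in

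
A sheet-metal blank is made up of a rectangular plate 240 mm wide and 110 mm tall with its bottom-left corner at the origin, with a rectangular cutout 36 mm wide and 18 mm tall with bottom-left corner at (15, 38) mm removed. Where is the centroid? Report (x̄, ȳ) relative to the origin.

x̄ = 122.19 mm, ȳ = 55.20 mm

Part | A | x̄ᵢ | ȳᵢ | A·x̄ᵢ | A·ȳᵢ
plate | 26400.00 | 120.00 | 55.00 | 3168000.00 | 1452000.00
hole | -648.00 | 33.00 | 47.00 | -21384.00 | -30456.00
Σ | 25752.00 |  |  | 3146616.00 | 1421544.00
x̄ = 3146616.00 / 25752.00 = 122.19 mm
ȳ = 1421544.00 / 25752.00 = 55.20 mm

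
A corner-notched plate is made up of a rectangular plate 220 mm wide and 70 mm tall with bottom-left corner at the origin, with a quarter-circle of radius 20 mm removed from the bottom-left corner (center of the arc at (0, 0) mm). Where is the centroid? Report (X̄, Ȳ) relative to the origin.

Part | A | x̄ᵢ | ȳᵢ | A·x̄ᵢ | A·ȳᵢ
plate | 15400.00 | 110.00 | 35.00 | 1694000.00 | 539000.00
removed quarter-circle | -314.16 | 8.49 | 8.49 | -2666.67 | -2666.67
Σ | 15085.84 |  |  | 1691333.33 | 536333.33
X̄ = 1691333.33 / 15085.84 = 112.11 mm
Ȳ = 536333.33 / 15085.84 = 35.55 mm

X̄ = 112.11 mm, Ȳ = 35.55 mm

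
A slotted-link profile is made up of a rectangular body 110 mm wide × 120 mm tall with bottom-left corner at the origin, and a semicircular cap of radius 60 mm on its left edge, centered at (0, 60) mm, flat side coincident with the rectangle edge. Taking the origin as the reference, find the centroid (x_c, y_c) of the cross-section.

x_c = 30.87 mm, y_c = 60.00 mm

rectangular body: A = 110 × 120 = 13200.00, centroid at (55.00, 60.00).
semicircular end: A = ½π·60² = 5654.87, centroid at (-25.46, 60.00).
ΣA = 18854.87 mm², ΣAx_c = 582000.00 mm³, ΣAy_c = 1131292.01 mm³.
x_c = 582000.00/18854.87 = 30.87 mm; y_c = 1131292.01/18854.87 = 60.00 mm.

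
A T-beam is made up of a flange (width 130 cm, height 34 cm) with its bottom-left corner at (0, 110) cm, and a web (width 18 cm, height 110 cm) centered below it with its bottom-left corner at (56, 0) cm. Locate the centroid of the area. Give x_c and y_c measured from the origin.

x_c = 65.00 cm, y_c = 104.72 cm

web: A = 18 × 110 = 1980.00, centroid at (65.00, 55.00).
flange: A = 130 × 34 = 4420.00, centroid at (65.00, 127.00).
ΣA = 6400.00 cm², ΣAx_c = 416000.00 cm³, ΣAy_c = 670240.00 cm³.
x_c = 416000.00/6400.00 = 65.00 cm; y_c = 670240.00/6400.00 = 104.72 cm.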